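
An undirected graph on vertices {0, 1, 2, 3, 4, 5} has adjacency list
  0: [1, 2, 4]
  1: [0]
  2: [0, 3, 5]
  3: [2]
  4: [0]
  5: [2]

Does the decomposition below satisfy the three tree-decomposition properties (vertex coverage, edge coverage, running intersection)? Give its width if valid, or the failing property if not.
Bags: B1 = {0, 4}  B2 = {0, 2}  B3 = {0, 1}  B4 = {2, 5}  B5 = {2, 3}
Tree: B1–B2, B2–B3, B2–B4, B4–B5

Yes; width 1.

Vertex coverage: the bags together contain {0, 1, 2, 3, 4, 5}, the full vertex set. Edge coverage: each edge of G has both endpoints in at least one bag. Running intersection: for every vertex, the bags containing it form a connected subtree. All three properties hold, so this is a valid tree decomposition of width max|bag| − 1 = 1, and hence tw(G) ≤ 1.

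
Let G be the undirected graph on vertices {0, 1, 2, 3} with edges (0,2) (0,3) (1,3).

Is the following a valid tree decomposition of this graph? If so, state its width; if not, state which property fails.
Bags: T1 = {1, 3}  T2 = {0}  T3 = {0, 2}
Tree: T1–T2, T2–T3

No — edge (3,0) lies in no bag.

A tree decomposition must satisfy three properties: every vertex lies in some bag; for every edge, both endpoints lie together in some bag; and for every vertex, the bags containing it form a connected subtree. Here edge (3,0) lies in no bag, so the decomposition is invalid.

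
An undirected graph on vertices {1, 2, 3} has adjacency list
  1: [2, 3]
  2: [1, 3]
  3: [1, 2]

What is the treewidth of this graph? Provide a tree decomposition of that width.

With just one bag of size 3, the width is 3 − 1 = 2, so tw(G) ≤ 2. For the lower bound, the 3 vertices {1, 2, 3} are pairwise adjacent, and any tree decomposition puts a clique entirely inside one bag — forcing width ≥ 2. Therefore the treewidth is 2.

Treewidth 2.
One optimal decomposition is:
Bags: B1 = {1, 2, 3}
Tree: (single bag)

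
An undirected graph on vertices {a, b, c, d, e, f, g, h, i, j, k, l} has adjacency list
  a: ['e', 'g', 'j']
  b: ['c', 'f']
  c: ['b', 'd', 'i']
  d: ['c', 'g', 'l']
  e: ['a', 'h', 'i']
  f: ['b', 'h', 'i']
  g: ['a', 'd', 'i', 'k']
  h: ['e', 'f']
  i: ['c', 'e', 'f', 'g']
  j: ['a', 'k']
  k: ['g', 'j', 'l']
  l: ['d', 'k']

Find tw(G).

A width-3 tree decomposition is:
Bags: B1 = {a, j, k, l}  B2 = {a, g, k, l}  B3 = {a, d, g, l}  B4 = {a, d, e, g}  B5 = {d, e, g, i}  B6 = {c, d, e, i}  B7 = {c, e, h, i}  B8 = {c, f, h, i}  B9 = {b, c, f, h}
Tree: B1–B2, B2–B3, B3–B4, B4–B5, B5–B6, B6–B7, B7–B8, B8–B9
The largest bag has 4 vertices, giving width 3; this decomposition certifies tw(G) ≤ 3. For the lower bound: the 4 vertex sets {j,k,l}, {a}, {g}, {c,d,e,i} are disjoint, each induces a connected subgraph, and every pair is joined by at least one edge of G. Contracting each set to a single vertex therefore yields K_{4} as a minor, and since treewidth is minor-monotone, tw(G) ≥ tw(K_{4}) = 3. Therefore the treewidth is 3.

3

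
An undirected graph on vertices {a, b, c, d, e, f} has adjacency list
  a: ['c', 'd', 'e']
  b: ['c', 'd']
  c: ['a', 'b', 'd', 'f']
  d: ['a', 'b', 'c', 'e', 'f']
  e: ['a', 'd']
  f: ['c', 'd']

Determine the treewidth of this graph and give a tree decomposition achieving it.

The largest bag has 3 vertices, giving width 2; this decomposition certifies tw(G) ≤ 2. For the lower bound, the 3 vertices {a, d, e} are pairwise adjacent, and any tree decomposition puts a clique entirely inside one bag — forcing width ≥ 2. Combining the bounds, tw(G) = 2.

Treewidth 2.
One such decomposition:
Bags: B1 = {a, c, d}  B2 = {a, d, e}  B3 = {c, d, f}  B4 = {b, c, d}
Tree: B1–B2, B1–B3, B1–B4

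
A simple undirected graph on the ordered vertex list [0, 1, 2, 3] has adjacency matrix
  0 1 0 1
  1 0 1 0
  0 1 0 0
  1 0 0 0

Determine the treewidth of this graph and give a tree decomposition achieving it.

The largest bag has 2 vertices, giving width 1; this decomposition certifies tw(G) ≤ 1. G has an edge, so its treewidth is at least 1. The upper and lower bounds meet at 1, so that is the treewidth.

Treewidth 1.
Bags: B1 = {0, 1}  B2 = {1, 2}  B3 = {0, 3}
Tree: B1–B2, B1–B3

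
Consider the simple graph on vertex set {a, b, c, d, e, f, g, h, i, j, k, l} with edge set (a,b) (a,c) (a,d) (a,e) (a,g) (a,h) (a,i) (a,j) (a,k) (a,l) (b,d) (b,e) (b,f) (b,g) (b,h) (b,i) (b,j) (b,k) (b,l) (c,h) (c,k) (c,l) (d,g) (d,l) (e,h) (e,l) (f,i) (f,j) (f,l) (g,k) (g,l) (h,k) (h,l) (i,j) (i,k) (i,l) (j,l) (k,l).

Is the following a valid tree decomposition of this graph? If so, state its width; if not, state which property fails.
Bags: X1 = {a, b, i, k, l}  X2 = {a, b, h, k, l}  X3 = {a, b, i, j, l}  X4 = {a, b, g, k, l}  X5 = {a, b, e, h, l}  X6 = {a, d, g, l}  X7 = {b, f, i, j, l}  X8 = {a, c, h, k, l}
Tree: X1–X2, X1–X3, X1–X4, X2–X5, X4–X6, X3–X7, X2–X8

A tree decomposition must satisfy three properties: every vertex lies in some bag; for every edge, both endpoints lie together in some bag; and for every vertex, the bags containing it form a connected subtree. Here edge (b,d) lies in no bag, so the decomposition is invalid.

No — edge (b,d) lies in no bag.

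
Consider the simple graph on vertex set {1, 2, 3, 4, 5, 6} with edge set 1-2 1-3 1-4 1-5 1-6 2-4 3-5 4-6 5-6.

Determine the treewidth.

A width-2 tree decomposition is:
Bags: B1 = {1, 3, 5}  B2 = {1, 5, 6}  B3 = {1, 4, 6}  B4 = {1, 2, 4}
Tree: B1–B2, B2–B3, B3–B4
Each bag holds 3 vertices, so the decomposition has width 2, which upper-bounds the treewidth. For the lower bound, the 3 vertices {1, 3, 5} are pairwise adjacent, and any tree decomposition puts a clique entirely inside one bag — forcing width ≥ 2. Therefore the treewidth is 2.

2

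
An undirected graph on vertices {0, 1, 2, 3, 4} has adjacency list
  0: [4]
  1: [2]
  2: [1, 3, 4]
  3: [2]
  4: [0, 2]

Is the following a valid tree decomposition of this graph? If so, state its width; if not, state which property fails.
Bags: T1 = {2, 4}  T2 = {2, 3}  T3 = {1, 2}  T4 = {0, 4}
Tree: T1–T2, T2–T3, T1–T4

Yes; width 1.

Vertex coverage: the bags together contain {0, 1, 2, 3, 4}, the full vertex set. Edge coverage: each edge of G has both endpoints in at least one bag. Running intersection: for every vertex, the bags containing it form a connected subtree. All three properties hold, so this is a valid tree decomposition of width max|bag| − 1 = 1, and hence tw(G) ≤ 1.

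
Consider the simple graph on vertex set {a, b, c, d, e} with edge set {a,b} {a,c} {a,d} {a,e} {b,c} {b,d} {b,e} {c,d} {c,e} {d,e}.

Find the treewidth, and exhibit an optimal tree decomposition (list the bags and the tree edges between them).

A single bag containing all 5 vertices is trivially a valid decomposition of width 4. On the other hand G contains the 5-clique {a, b, c, d, e}. A clique must lie in a single bag of any decomposition, so no decomposition can have width below 4. Therefore the treewidth is 4.

Treewidth 4.
One such decomposition:
Bags: B1 = {a, b, c, d, e}
Tree: (single bag)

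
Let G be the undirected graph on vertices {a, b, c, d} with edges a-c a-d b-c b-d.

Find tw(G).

2

A width-2 tree decomposition is:
Bags: B1 = {a, c, d}  B2 = {b, c, d}
Tree: B1–B2
The largest bag has 3 vertices, giving width 2; this decomposition certifies tw(G) ≤ 2. The edges c–a–d–b–c form a cycle, so G is not a tree and its treewidth is at least 2. Hence tw(G) = 2 exactly.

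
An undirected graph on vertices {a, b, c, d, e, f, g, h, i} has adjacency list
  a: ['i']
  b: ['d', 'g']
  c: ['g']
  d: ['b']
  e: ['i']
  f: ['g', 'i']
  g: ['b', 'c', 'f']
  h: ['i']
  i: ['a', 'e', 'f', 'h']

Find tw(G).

1

A width-1 tree decomposition is:
Bags: B1 = {f, g}  B2 = {b, g}  B3 = {b, d}  B4 = {f, i}  B5 = {c, g}  B6 = {h, i}  B7 = {a, i}  B8 = {e, i}
Tree: B1–B2, B2–B3, B1–B4, B2–B5, B4–B6, B6–B7, B4–B8
The largest bag has 2 vertices, giving width 1; this decomposition certifies tw(G) ≤ 1. G has an edge, so its treewidth is at least 1. Therefore the treewidth is 1.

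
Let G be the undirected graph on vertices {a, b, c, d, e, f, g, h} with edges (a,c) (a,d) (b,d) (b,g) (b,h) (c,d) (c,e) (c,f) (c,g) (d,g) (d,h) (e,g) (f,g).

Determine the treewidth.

A width-2 tree decomposition is:
Bags: B1 = {c, d, g}  B2 = {b, d, g}  B3 = {b, d, h}  B4 = {c, f, g}  B5 = {a, c, d}  B6 = {c, e, g}
Tree: B1–B2, B2–B3, B1–B4, B1–B5, B1–B6
Each bag holds 3 vertices, so the decomposition has width 2, which upper-bounds the treewidth. For the lower bound, the 3 vertices {c, d, g} are pairwise adjacent, and any tree decomposition puts a clique entirely inside one bag — forcing width ≥ 2. Combining the bounds, tw(G) = 2.

2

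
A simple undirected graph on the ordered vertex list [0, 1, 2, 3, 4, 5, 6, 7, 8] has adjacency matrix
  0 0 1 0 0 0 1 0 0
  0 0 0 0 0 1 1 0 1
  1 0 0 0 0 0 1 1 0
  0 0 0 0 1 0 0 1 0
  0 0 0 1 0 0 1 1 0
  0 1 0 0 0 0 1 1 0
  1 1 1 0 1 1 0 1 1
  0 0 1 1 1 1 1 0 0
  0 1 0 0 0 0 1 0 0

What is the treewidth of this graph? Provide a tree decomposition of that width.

The largest bag has 3 vertices, giving width 2; this decomposition certifies tw(G) ≤ 2. On the other hand G contains the 3-clique {3, 4, 7}. A clique must lie in a single bag of any decomposition, so no decomposition can have width below 2. The upper and lower bounds meet at 2, so that is the treewidth.

Treewidth 2.
Bags: B1 = {1, 5, 6}  B2 = {5, 6, 7}  B3 = {1, 6, 8}  B4 = {4, 6, 7}  B5 = {2, 6, 7}  B6 = {3, 4, 7}  B7 = {0, 2, 6}
Tree: B1–B2, B1–B3, B2–B4, B4–B5, B4–B6, B5–B7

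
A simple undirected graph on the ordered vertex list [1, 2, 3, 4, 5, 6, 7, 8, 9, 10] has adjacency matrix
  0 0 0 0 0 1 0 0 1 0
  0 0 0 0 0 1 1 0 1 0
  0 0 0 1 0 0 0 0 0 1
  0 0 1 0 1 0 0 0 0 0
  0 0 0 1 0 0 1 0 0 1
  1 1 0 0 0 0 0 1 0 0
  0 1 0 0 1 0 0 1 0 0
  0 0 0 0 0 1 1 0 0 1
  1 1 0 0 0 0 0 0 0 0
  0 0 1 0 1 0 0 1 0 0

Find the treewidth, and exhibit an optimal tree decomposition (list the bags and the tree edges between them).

The largest bag has 3 vertices, giving width 2; this decomposition certifies tw(G) ≤ 2. For the lower bound, G contains the cycle 3–4–5–10–3, so G is not a forest; only forests have treewidth ≤ 1, hence tw(G) ≥ 2. The upper and lower bounds meet at 2, so that is the treewidth.

Treewidth 2.
Bags: B1 = {3, 4, 10}  B2 = {4, 5, 10}  B3 = {5, 8, 10}  B4 = {5, 7, 8}  B5 = {6, 7, 8}  B6 = {2, 6, 7}  B7 = {1, 2, 6}  B8 = {1, 2, 9}
Tree: B1–B2, B2–B3, B3–B4, B4–B5, B5–B6, B6–B7, B7–B8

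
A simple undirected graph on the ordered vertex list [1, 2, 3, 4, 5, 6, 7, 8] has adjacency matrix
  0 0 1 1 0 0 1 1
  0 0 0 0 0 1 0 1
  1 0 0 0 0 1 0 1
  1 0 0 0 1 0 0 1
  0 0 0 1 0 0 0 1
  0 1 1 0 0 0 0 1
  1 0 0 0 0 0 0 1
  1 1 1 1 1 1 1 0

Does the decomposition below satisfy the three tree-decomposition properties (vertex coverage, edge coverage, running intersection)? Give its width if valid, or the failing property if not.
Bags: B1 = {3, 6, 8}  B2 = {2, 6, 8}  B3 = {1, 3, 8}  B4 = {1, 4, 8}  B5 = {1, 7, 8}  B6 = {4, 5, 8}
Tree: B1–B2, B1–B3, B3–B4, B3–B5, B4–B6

Every vertex of G appears in some bag (union = {1, 2, 3, 4, 5, 6, 7, 8}); every edge is covered by a bag; and for each vertex v the set of bags containing v is connected in the bag tree. The decomposition is therefore valid. The largest bag has 3 vertices, so the width is 2.

Yes; width 2.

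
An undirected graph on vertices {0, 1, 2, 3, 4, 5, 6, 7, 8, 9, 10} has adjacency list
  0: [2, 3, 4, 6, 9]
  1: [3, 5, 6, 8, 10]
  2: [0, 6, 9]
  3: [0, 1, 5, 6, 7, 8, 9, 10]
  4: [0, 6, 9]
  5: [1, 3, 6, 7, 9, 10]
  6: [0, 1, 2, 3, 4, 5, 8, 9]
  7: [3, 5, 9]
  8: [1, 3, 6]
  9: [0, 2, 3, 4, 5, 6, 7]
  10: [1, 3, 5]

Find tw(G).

A width-3 tree decomposition is:
Bags: B1 = {3, 5, 6, 9}  B2 = {0, 3, 6, 9}  B3 = {3, 5, 7, 9}  B4 = {1, 3, 5, 6}  B5 = {0, 2, 6, 9}  B6 = {1, 3, 5, 10}  B7 = {0, 4, 6, 9}  B8 = {1, 3, 6, 8}
Tree: B1–B2, B1–B3, B1–B4, B2–B5, B4–B6, B5–B7, B4–B8
Each bag holds 4 vertices, so the decomposition has width 3, which upper-bounds the treewidth. For the lower bound, the 4 vertices {0, 2, 6, 9} are pairwise adjacent, and any tree decomposition puts a clique entirely inside one bag — forcing width ≥ 3. The upper and lower bounds meet at 3, so that is the treewidth.

3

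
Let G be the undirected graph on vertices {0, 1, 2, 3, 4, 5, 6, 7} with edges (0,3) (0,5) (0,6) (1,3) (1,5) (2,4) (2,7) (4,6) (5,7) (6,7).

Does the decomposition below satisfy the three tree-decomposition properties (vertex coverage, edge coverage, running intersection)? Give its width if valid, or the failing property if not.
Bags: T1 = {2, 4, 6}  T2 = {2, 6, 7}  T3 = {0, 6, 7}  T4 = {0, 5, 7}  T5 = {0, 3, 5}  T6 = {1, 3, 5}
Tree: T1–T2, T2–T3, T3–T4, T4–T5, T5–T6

Yes; width 2.

Vertex coverage: the bags together contain {0, 1, 2, 3, 4, 5, 6, 7}, the full vertex set. Edge coverage: each edge of G has both endpoints in at least one bag. Running intersection: for every vertex, the bags containing it form a connected subtree. All three properties hold, so this is a valid tree decomposition of width max|bag| − 1 = 2, and hence tw(G) ≤ 2.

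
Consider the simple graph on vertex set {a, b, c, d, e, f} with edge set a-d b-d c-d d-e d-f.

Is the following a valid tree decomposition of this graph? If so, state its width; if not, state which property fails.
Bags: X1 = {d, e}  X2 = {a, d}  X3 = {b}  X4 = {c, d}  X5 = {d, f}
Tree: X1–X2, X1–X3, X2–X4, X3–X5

A tree decomposition must satisfy three properties: every vertex lies in some bag; for every edge, both endpoints lie together in some bag; and for every vertex, the bags containing it form a connected subtree. Here edge (d,b) lies in no bag, so the decomposition is invalid.

No — edge (d,b) lies in no bag.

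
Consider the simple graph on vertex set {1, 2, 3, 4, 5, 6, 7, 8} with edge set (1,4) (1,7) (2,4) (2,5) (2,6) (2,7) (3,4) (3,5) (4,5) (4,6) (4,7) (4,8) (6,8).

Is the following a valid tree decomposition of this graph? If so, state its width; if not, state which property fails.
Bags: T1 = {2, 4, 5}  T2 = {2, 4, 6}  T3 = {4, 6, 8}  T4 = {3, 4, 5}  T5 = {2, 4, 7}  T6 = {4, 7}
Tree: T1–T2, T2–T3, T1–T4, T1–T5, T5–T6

No — vertex 1 appears in no bag.

A tree decomposition must satisfy three properties: every vertex lies in some bag; for every edge, both endpoints lie together in some bag; and for every vertex, the bags containing it form a connected subtree. Here vertex 1 appears in no bag, so the decomposition is invalid.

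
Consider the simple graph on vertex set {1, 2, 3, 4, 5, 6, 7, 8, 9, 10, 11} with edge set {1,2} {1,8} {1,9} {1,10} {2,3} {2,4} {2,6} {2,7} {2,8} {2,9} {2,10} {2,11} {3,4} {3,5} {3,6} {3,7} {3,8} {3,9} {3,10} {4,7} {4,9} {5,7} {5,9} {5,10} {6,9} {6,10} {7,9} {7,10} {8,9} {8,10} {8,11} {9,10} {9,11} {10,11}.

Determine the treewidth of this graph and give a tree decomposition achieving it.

The largest bag has 5 vertices, giving width 4; this decomposition certifies tw(G) ≤ 4. For the lower bound, the 5 vertices {2, 8, 9, 10, 11} are pairwise adjacent, and any tree decomposition puts a clique entirely inside one bag — forcing width ≥ 4. The upper and lower bounds meet at 4, so that is the treewidth.

Treewidth 4.
One optimal decomposition is:
Bags: B1 = {2, 3, 7, 9, 10}  B2 = {2, 3, 6, 9, 10}  B3 = {3, 5, 7, 9, 10}  B4 = {2, 3, 8, 9, 10}  B5 = {2, 3, 4, 7, 9}  B6 = {2, 8, 9, 10, 11}  B7 = {1, 2, 8, 9, 10}
Tree: B1–B2, B1–B3, B2–B4, B1–B5, B4–B6, B6–B7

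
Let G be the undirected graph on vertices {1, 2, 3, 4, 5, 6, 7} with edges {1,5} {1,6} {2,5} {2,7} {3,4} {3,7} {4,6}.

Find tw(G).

2

A width-2 tree decomposition is:
Bags: B1 = {1, 4, 6}  B2 = {1, 3, 4}  B3 = {1, 3, 7}  B4 = {1, 2, 7}  B5 = {1, 2, 5}
Tree: B1–B2, B2–B3, B3–B4, B4–B5
The largest bag has 3 vertices, giving width 2; this decomposition certifies tw(G) ≤ 2. Since 1–6–4–3–7–2–5–1 is a cycle in G, G is not acyclic. Forests are exactly the graphs of treewidth ≤ 1, so tw(G) ≥ 2. Therefore the treewidth is 2.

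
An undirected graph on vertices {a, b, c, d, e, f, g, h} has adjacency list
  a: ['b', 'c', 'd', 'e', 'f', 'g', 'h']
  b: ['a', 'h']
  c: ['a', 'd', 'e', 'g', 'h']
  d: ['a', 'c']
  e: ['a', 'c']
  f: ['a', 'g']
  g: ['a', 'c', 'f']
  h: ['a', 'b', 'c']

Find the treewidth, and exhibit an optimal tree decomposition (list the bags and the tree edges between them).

Every bag has size at most 3, so the width is 3 − 1 = 2 and tw(G) ≤ 2. For the lower bound, the 3 vertices {a, c, d} are pairwise adjacent, and any tree decomposition puts a clique entirely inside one bag — forcing width ≥ 2. Combining the bounds, tw(G) = 2.

Treewidth 2.
One such decomposition:
Bags: B1 = {a, c, g}  B2 = {a, c, h}  B3 = {a, c, e}  B4 = {a, b, h}  B5 = {a, c, d}  B6 = {a, f, g}
Tree: B1–B2, B2–B3, B2–B4, B2–B5, B1–B6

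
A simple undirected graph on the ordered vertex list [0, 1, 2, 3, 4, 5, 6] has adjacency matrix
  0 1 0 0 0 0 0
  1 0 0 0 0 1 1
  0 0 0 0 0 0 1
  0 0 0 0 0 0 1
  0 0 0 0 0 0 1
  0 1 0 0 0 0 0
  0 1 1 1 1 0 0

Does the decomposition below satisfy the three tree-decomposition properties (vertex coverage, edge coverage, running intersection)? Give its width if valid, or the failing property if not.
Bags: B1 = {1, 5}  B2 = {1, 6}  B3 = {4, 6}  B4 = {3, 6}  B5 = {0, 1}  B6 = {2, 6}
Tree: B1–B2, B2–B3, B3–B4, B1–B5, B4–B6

Yes; width 1.

Vertex coverage: the bags together contain {0, 1, 2, 3, 4, 5, 6}, the full vertex set. Edge coverage: each edge of G has both endpoints in at least one bag. Running intersection: for every vertex, the bags containing it form a connected subtree. All three properties hold, so this is a valid tree decomposition of width max|bag| − 1 = 1, and hence tw(G) ≤ 1.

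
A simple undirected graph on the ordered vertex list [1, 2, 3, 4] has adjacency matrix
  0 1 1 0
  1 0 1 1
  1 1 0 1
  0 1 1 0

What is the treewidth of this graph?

2

A width-2 tree decomposition is:
Bags: B1 = {2, 3, 4}  B2 = {1, 2, 3}
Tree: B1–B2
Every bag has size at most 3, so the width is 3 − 1 = 2 and tw(G) ≤ 2. For the lower bound, the 3 vertices {1, 2, 3} are pairwise adjacent, and any tree decomposition puts a clique entirely inside one bag — forcing width ≥ 2. Therefore the treewidth is 2.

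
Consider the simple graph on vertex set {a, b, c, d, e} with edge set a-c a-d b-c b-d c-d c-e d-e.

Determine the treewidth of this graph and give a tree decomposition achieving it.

Every bag has size at most 3, so the width is 3 − 1 = 2 and tw(G) ≤ 2. Conversely, {c, d, e} is a clique of size 3, and the vertices of any clique must share a bag in every tree decomposition; so some bag has ≥ 3 vertices and tw(G) ≥ 2. Therefore the treewidth is 2.

Treewidth 2.
One such decomposition:
Bags: B1 = {c, d, e}  B2 = {a, c, d}  B3 = {b, c, d}
Tree: B1–B2, B1–B3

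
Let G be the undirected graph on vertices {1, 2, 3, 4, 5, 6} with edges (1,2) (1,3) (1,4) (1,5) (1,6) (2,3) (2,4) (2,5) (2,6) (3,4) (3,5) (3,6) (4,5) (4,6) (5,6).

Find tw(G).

5

A width-5 tree decomposition is:
Bags: B1 = {1, 2, 3, 4, 5, 6}
Tree: (single bag)
With just one bag of size 6, the width is 6 − 1 = 5, so tw(G) ≤ 5. Conversely, {1, 2, 3, 4, 5, 6} is a clique of size 6, and the vertices of any clique must share a bag in every tree decomposition; so some bag has ≥ 6 vertices and tw(G) ≥ 5. The upper and lower bounds meet at 5, so that is the treewidth.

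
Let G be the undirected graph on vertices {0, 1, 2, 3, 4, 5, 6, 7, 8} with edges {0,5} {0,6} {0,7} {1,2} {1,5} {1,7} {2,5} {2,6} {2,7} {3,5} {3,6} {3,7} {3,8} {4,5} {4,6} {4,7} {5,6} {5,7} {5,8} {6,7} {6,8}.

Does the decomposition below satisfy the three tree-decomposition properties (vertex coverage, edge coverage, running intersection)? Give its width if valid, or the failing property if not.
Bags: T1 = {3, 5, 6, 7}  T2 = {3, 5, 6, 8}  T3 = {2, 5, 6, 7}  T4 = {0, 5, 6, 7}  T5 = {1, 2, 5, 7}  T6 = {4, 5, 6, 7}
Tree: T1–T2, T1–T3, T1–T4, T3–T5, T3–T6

Yes; width 3.

Vertex coverage: the bags together contain {0, 1, 2, 3, 4, 5, 6, 7, 8}, the full vertex set. Edge coverage: each edge of G has both endpoints in at least one bag. Running intersection: for every vertex, the bags containing it form a connected subtree. All three properties hold, so this is a valid tree decomposition of width max|bag| − 1 = 3, and hence tw(G) ≤ 3.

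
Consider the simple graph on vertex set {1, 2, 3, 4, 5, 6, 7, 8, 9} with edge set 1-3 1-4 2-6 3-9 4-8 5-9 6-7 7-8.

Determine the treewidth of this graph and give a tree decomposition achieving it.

Each bag holds 2 vertices, so the decomposition has width 1, which upper-bounds the treewidth. G has an edge, so its treewidth is at least 1. The upper and lower bounds meet at 1, so that is the treewidth.

Treewidth 1.
One such decomposition:
Bags: B1 = {2, 6}  B2 = {6, 7}  B3 = {7, 8}  B4 = {4, 8}  B5 = {1, 4}  B6 = {1, 3}  B7 = {3, 9}  B8 = {5, 9}
Tree: B1–B2, B2–B3, B3–B4, B4–B5, B5–B6, B6–B7, B7–B8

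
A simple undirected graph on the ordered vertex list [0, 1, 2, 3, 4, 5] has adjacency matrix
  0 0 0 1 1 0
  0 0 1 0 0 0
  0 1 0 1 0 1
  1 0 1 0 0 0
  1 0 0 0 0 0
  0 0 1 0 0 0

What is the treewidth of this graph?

1

A width-1 tree decomposition is:
Bags: B1 = {1, 2}  B2 = {2, 3}  B3 = {2, 5}  B4 = {0, 3}  B5 = {0, 4}
Tree: B1–B2, B2–B3, B2–B4, B4–B5
Every bag has size at most 2, so the width is 2 − 1 = 1 and tw(G) ≤ 1. G has an edge, so its treewidth is at least 1. Therefore the treewidth is 1.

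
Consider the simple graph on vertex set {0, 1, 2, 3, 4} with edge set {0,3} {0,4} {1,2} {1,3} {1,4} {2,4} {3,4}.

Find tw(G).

2

A width-2 tree decomposition is:
Bags: B1 = {1, 3, 4}  B2 = {0, 3, 4}  B3 = {1, 2, 4}
Tree: B1–B2, B1–B3
The largest bag has 3 vertices, giving width 2; this decomposition certifies tw(G) ≤ 2. Conversely, {0, 3, 4} is a clique of size 3, and the vertices of any clique must share a bag in every tree decomposition; so some bag has ≥ 3 vertices and tw(G) ≥ 2. The upper and lower bounds meet at 2, so that is the treewidth.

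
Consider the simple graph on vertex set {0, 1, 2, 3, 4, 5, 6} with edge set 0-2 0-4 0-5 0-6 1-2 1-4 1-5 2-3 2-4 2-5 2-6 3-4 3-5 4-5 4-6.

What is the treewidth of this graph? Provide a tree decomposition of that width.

Treewidth 3.
Bags: B1 = {1, 2, 4, 5}  B2 = {0, 2, 4, 5}  B3 = {2, 3, 4, 5}  B4 = {0, 2, 4, 6}
Tree: B1–B2, B2–B3, B2–B4

Each bag holds 4 vertices, so the decomposition has width 3, which upper-bounds the treewidth. For the lower bound, the 4 vertices {0, 2, 4, 5} are pairwise adjacent, and any tree decomposition puts a clique entirely inside one bag — forcing width ≥ 3. The upper and lower bounds meet at 3, so that is the treewidth.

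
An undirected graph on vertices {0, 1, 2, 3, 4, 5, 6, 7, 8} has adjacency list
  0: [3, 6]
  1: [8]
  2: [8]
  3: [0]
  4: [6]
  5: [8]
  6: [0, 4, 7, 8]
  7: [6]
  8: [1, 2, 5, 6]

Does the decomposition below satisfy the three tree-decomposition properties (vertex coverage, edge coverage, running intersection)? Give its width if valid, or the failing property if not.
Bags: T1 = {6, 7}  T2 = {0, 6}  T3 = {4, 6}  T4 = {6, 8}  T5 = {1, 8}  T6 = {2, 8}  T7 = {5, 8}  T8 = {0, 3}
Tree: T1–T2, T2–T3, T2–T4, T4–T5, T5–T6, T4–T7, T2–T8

Yes; width 1.

Vertex coverage: the bags together contain {0, 1, 2, 3, 4, 5, 6, 7, 8}, the full vertex set. Edge coverage: each edge of G has both endpoints in at least one bag. Running intersection: for every vertex, the bags containing it form a connected subtree. All three properties hold, so this is a valid tree decomposition of width max|bag| − 1 = 1, and hence tw(G) ≤ 1.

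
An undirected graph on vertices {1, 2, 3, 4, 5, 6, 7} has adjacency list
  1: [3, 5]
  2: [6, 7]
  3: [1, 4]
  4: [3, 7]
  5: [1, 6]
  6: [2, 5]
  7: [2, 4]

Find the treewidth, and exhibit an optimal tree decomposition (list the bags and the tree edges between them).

The largest bag has 3 vertices, giving width 2; this decomposition certifies tw(G) ≤ 2. The edges 2–6–5–1–3–4–7–2 form a cycle, so G is not a tree and its treewidth is at least 2. The upper and lower bounds meet at 2, so that is the treewidth.

Treewidth 2.
One optimal decomposition is:
Bags: B1 = {2, 5, 6}  B2 = {1, 2, 5}  B3 = {1, 2, 3}  B4 = {2, 3, 4}  B5 = {2, 4, 7}
Tree: B1–B2, B2–B3, B3–B4, B4–B5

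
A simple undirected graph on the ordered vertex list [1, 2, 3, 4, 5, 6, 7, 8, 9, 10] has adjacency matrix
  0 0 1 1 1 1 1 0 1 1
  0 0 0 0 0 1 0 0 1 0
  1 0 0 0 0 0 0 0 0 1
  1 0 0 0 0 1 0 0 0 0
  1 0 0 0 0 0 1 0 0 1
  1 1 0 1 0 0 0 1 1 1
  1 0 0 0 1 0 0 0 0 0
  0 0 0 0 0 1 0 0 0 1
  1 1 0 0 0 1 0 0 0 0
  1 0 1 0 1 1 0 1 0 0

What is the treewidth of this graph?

2

A width-2 tree decomposition is:
Bags: B1 = {6, 8, 10}  B2 = {1, 6, 10}  B3 = {1, 5, 10}  B4 = {1, 4, 6}  B5 = {1, 6, 9}  B6 = {2, 6, 9}  B7 = {1, 3, 10}  B8 = {1, 5, 7}
Tree: B1–B2, B2–B3, B2–B4, B4–B5, B5–B6, B3–B7, B3–B8
Each bag holds 3 vertices, so the decomposition has width 2, which upper-bounds the treewidth. For the lower bound, the 3 vertices {6, 8, 10} are pairwise adjacent, and any tree decomposition puts a clique entirely inside one bag — forcing width ≥ 2. The upper and lower bounds meet at 2, so that is the treewidth.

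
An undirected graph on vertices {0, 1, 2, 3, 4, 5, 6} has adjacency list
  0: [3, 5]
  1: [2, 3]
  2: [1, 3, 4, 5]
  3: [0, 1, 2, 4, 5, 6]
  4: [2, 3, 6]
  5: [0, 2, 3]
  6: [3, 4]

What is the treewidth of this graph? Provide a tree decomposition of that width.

Each bag holds 3 vertices, so the decomposition has width 2, which upper-bounds the treewidth. Conversely, {0, 3, 5} is a clique of size 3, and the vertices of any clique must share a bag in every tree decomposition; so some bag has ≥ 3 vertices and tw(G) ≥ 2. Hence tw(G) = 2 exactly.

Treewidth 2.
One such decomposition:
Bags: B1 = {2, 3, 5}  B2 = {2, 3, 4}  B3 = {1, 2, 3}  B4 = {3, 4, 6}  B5 = {0, 3, 5}
Tree: B1–B2, B2–B3, B2–B4, B1–B5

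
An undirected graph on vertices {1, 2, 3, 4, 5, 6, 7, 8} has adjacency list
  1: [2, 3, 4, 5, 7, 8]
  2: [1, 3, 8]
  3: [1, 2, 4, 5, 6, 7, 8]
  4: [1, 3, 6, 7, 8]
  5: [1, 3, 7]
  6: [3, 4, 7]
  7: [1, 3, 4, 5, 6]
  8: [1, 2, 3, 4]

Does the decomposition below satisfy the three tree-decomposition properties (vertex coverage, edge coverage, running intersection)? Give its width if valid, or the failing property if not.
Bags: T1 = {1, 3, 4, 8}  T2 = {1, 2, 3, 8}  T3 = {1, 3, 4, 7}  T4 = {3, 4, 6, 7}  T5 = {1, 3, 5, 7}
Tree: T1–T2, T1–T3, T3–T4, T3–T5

Vertex coverage: the bags together contain {1, 2, 3, 4, 5, 6, 7, 8}, the full vertex set. Edge coverage: each edge of G has both endpoints in at least one bag. Running intersection: for every vertex, the bags containing it form a connected subtree. All three properties hold, so this is a valid tree decomposition of width max|bag| − 1 = 3, and hence tw(G) ≤ 3.

Yes; width 3.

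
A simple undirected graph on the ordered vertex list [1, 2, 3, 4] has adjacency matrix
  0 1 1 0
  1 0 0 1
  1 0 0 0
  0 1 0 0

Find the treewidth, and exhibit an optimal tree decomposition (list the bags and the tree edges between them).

Treewidth 1.
One optimal decomposition is:
Bags: B1 = {1, 3}  B2 = {1, 2}  B3 = {2, 4}
Tree: B1–B2, B2–B3

Each bag holds 2 vertices, so the decomposition has width 1, which upper-bounds the treewidth. Any graph with an edge has treewidth ≥ 1, and G has the edge 3–1. Hence tw(G) = 1 exactly.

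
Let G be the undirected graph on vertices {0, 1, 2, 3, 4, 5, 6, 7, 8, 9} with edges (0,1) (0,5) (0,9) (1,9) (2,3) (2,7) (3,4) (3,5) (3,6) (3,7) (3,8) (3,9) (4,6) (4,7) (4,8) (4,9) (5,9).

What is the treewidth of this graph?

2

A width-2 tree decomposition is:
Bags: B1 = {3, 4, 9}  B2 = {3, 4, 7}  B3 = {3, 5, 9}  B4 = {0, 5, 9}  B5 = {0, 1, 9}  B6 = {3, 4, 6}  B7 = {3, 4, 8}  B8 = {2, 3, 7}
Tree: B1–B2, B1–B3, B3–B4, B4–B5, B2–B6, B1–B7, B2–B8
Every bag has size at most 3, so the width is 3 − 1 = 2 and tw(G) ≤ 2. On the other hand G contains the 3-clique {0, 1, 9}. A clique must lie in a single bag of any decomposition, so no decomposition can have width below 2. The upper and lower bounds meet at 2, so that is the treewidth.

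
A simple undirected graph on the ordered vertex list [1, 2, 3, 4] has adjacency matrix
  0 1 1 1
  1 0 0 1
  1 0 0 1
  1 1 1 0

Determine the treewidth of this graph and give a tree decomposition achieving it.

Treewidth 2.
One such decomposition:
Bags: B1 = {1, 3, 4}  B2 = {1, 2, 4}
Tree: B1–B2

Each bag holds 3 vertices, so the decomposition has width 2, which upper-bounds the treewidth. Conversely, {1, 2, 4} is a clique of size 3, and the vertices of any clique must share a bag in every tree decomposition; so some bag has ≥ 3 vertices and tw(G) ≥ 2. Therefore the treewidth is 2.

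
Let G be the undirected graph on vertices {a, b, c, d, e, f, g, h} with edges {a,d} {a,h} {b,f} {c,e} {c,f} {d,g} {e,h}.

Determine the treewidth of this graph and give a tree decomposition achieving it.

Every bag has size at most 2, so the width is 2 − 1 = 1 and tw(G) ≤ 1. Since G has at least one edge (e.g. g–d), it is not an edgeless graph, so tw(G) ≥ 1. The upper and lower bounds meet at 1, so that is the treewidth.

Treewidth 1.
One such decomposition:
Bags: B1 = {d, g}  B2 = {a, d}  B3 = {a, h}  B4 = {e, h}  B5 = {c, e}  B6 = {c, f}  B7 = {b, f}
Tree: B1–B2, B2–B3, B3–B4, B4–B5, B5–B6, B6–B7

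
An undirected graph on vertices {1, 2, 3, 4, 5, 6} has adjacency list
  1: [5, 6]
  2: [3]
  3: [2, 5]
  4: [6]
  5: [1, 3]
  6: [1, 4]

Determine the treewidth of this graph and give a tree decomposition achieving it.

Treewidth 1.
One optimal decomposition is:
Bags: B1 = {3, 5}  B2 = {1, 5}  B3 = {2, 3}  B4 = {1, 6}  B5 = {4, 6}
Tree: B1–B2, B1–B3, B2–B4, B4–B5

Each bag holds 2 vertices, so the decomposition has width 1, which upper-bounds the treewidth. Any graph with an edge has treewidth ≥ 1, and G has the edge 5–3. Hence tw(G) = 1 exactly.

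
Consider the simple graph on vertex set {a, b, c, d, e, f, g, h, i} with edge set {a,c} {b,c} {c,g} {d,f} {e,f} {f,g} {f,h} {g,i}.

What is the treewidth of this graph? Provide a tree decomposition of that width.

Treewidth 1.
One such decomposition:
Bags: B1 = {f, g}  B2 = {c, g}  B3 = {g, i}  B4 = {d, f}  B5 = {e, f}  B6 = {f, h}  B7 = {b, c}  B8 = {a, c}
Tree: B1–B2, B1–B3, B1–B4, B4–B5, B1–B6, B2–B7, B7–B8

Every bag has size at most 2, so the width is 2 − 1 = 1 and tw(G) ≤ 1. Any graph with an edge has treewidth ≥ 1, and G has the edge g–f. The upper and lower bounds meet at 1, so that is the treewidth.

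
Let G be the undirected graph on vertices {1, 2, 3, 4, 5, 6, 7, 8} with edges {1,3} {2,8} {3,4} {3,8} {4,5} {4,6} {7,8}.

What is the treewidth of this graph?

1

A width-1 tree decomposition is:
Bags: B1 = {3, 8}  B2 = {3, 4}  B3 = {4, 6}  B4 = {1, 3}  B5 = {7, 8}  B6 = {4, 5}  B7 = {2, 8}
Tree: B1–B2, B2–B3, B1–B4, B1–B5, B3–B6, B5–B7
Each bag holds 2 vertices, so the decomposition has width 1, which upper-bounds the treewidth. Since G has at least one edge (e.g. 3–8), it is not an edgeless graph, so tw(G) ≥ 1. Combining the bounds, tw(G) = 1.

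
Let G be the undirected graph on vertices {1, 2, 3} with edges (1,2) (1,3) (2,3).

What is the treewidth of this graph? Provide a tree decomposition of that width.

With just one bag of size 3, the width is 3 − 1 = 2, so tw(G) ≤ 2. Conversely, {1, 2, 3} is a clique of size 3, and the vertices of any clique must share a bag in every tree decomposition; so some bag has ≥ 3 vertices and tw(G) ≥ 2. Combining the bounds, tw(G) = 2.

Treewidth 2.
One optimal decomposition is:
Bags: B1 = {1, 2, 3}
Tree: (single bag)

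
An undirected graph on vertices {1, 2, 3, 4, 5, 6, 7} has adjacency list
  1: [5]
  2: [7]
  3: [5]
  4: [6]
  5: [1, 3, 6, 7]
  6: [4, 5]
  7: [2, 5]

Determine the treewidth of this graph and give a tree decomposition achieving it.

The largest bag has 2 vertices, giving width 1; this decomposition certifies tw(G) ≤ 1. Any graph with an edge has treewidth ≥ 1, and G has the edge 5–6. Combining the bounds, tw(G) = 1.

Treewidth 1.
One such decomposition:
Bags: B1 = {5, 6}  B2 = {5, 7}  B3 = {1, 5}  B4 = {2, 7}  B5 = {4, 6}  B6 = {3, 5}
Tree: B1–B2, B1–B3, B2–B4, B1–B5, B3–B6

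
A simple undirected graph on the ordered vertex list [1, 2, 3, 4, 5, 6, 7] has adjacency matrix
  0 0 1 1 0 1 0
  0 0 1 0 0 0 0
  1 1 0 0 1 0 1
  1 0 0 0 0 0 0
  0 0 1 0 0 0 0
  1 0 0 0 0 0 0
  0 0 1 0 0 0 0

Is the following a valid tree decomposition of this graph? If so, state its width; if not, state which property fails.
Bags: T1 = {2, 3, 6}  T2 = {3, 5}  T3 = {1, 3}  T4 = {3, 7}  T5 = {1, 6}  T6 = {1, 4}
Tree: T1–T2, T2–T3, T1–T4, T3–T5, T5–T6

No — bags containing vertex 6 are not connected in the tree.

A tree decomposition must satisfy three properties: every vertex lies in some bag; for every edge, both endpoints lie together in some bag; and for every vertex, the bags containing it form a connected subtree. Here bags containing vertex 6 are not connected in the tree, so the decomposition is invalid.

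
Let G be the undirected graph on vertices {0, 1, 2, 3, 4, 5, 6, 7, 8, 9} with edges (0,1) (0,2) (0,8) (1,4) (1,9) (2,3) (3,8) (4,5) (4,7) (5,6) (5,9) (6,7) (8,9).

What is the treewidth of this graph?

A width-2 tree decomposition is:
Bags: B1 = {4, 6, 7}  B2 = {4, 5, 6}  B3 = {1, 4, 5}  B4 = {1, 5, 9}  B5 = {0, 1, 9}  B6 = {0, 8, 9}  B7 = {0, 2, 8}  B8 = {2, 3, 8}
Tree: B1–B2, B2–B3, B3–B4, B4–B5, B5–B6, B6–B7, B7–B8
Every bag has size at most 3, so the width is 3 − 1 = 2 and tw(G) ≤ 2. The edges 7–6–5–4–7 form a cycle, so G is not a tree and its treewidth is at least 2. Hence tw(G) = 2 exactly.

2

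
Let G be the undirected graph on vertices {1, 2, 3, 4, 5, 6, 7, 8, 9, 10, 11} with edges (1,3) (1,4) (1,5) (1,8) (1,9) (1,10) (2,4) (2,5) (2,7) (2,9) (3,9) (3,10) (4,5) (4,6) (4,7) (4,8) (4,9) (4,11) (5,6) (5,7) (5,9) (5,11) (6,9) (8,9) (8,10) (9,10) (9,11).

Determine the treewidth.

A width-3 tree decomposition is:
Bags: B1 = {2, 4, 5, 9}  B2 = {4, 5, 9, 11}  B3 = {1, 4, 5, 9}  B4 = {1, 4, 8, 9}  B5 = {2, 4, 5, 7}  B6 = {4, 5, 6, 9}  B7 = {1, 8, 9, 10}  B8 = {1, 3, 9, 10}
Tree: B1–B2, B1–B3, B3–B4, B1–B5, B3–B6, B4–B7, B7–B8
Every bag has size at most 4, so the width is 4 − 1 = 3 and tw(G) ≤ 3. For the lower bound, the 4 vertices {1, 8, 9, 10} are pairwise adjacent, and any tree decomposition puts a clique entirely inside one bag — forcing width ≥ 3. Therefore the treewidth is 3.

3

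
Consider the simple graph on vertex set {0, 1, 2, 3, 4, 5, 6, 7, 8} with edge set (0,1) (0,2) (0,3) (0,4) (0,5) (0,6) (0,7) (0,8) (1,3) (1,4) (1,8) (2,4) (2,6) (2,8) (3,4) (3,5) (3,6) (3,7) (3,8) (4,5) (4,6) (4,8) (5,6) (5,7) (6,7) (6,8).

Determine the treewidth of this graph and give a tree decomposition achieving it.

Treewidth 4.
One such decomposition:
Bags: B1 = {0, 3, 4, 5, 6}  B2 = {0, 3, 5, 6, 7}  B3 = {0, 3, 4, 6, 8}  B4 = {0, 1, 3, 4, 8}  B5 = {0, 2, 4, 6, 8}
Tree: B1–B2, B1–B3, B3–B4, B3–B5

Each bag holds 5 vertices, so the decomposition has width 4, which upper-bounds the treewidth. On the other hand G contains the 5-clique {0, 2, 4, 6, 8}. A clique must lie in a single bag of any decomposition, so no decomposition can have width below 4. Hence tw(G) = 4 exactly.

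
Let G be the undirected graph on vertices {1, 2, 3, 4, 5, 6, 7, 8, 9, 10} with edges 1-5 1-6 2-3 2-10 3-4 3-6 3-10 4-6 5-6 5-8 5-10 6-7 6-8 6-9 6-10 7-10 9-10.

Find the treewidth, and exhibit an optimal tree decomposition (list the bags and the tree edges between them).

Treewidth 2.
One such decomposition:
Bags: B1 = {6, 9, 10}  B2 = {3, 6, 10}  B3 = {6, 7, 10}  B4 = {5, 6, 10}  B5 = {1, 5, 6}  B6 = {3, 4, 6}  B7 = {2, 3, 10}  B8 = {5, 6, 8}
Tree: B1–B2, B1–B3, B1–B4, B4–B5, B2–B6, B2–B7, B5–B8

Every bag has size at most 3, so the width is 3 − 1 = 2 and tw(G) ≤ 2. Conversely, {2, 3, 10} is a clique of size 3, and the vertices of any clique must share a bag in every tree decomposition; so some bag has ≥ 3 vertices and tw(G) ≥ 2. Hence tw(G) = 2 exactly.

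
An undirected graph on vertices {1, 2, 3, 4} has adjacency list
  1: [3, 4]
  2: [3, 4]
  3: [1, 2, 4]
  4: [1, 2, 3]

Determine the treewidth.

2

A width-2 tree decomposition is:
Bags: B1 = {1, 3, 4}  B2 = {2, 3, 4}
Tree: B1–B2
The largest bag has 3 vertices, giving width 2; this decomposition certifies tw(G) ≤ 2. On the other hand G contains the 3-clique {1, 3, 4}. A clique must lie in a single bag of any decomposition, so no decomposition can have width below 2. Combining the bounds, tw(G) = 2.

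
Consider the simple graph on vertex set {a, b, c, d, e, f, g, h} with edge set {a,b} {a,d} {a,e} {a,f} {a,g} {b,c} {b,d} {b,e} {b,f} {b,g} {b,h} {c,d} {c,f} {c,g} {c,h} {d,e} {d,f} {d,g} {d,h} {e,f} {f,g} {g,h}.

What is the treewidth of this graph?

4

A width-4 tree decomposition is:
Bags: B1 = {b, c, d, f, g}  B2 = {a, b, d, f, g}  B3 = {a, b, d, e, f}  B4 = {b, c, d, g, h}
Tree: B1–B2, B2–B3, B1–B4
Each bag holds 5 vertices, so the decomposition has width 4, which upper-bounds the treewidth. For the lower bound, the 5 vertices {b, c, d, g, h} are pairwise adjacent, and any tree decomposition puts a clique entirely inside one bag — forcing width ≥ 4. The upper and lower bounds meet at 4, so that is the treewidth.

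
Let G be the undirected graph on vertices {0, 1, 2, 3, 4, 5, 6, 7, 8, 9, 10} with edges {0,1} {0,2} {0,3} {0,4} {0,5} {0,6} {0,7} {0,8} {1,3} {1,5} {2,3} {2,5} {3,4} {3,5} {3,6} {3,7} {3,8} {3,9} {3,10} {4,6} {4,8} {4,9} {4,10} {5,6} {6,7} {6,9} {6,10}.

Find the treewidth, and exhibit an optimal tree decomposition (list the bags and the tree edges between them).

Treewidth 3.
One such decomposition:
Bags: B1 = {3, 4, 6, 10}  B2 = {0, 3, 4, 6}  B3 = {0, 3, 6, 7}  B4 = {3, 4, 6, 9}  B5 = {0, 3, 5, 6}  B6 = {0, 1, 3, 5}  B7 = {0, 3, 4, 8}  B8 = {0, 2, 3, 5}
Tree: B1–B2, B2–B3, B2–B4, B3–B5, B5–B6, B2–B7, B5–B8

Each bag holds 4 vertices, so the decomposition has width 3, which upper-bounds the treewidth. On the other hand G contains the 4-clique {0, 3, 4, 8}. A clique must lie in a single bag of any decomposition, so no decomposition can have width below 3. Combining the bounds, tw(G) = 3.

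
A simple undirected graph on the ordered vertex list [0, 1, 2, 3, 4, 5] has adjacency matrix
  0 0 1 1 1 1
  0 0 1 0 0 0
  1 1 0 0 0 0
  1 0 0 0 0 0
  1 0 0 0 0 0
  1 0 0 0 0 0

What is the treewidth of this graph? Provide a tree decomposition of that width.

The largest bag has 2 vertices, giving width 1; this decomposition certifies tw(G) ≤ 1. Any graph with an edge has treewidth ≥ 1, and G has the edge 2–1. The upper and lower bounds meet at 1, so that is the treewidth.

Treewidth 1.
Bags: B1 = {1, 2}  B2 = {0, 2}  B3 = {0, 3}  B4 = {0, 5}  B5 = {0, 4}
Tree: B1–B2, B2–B3, B2–B4, B2–B5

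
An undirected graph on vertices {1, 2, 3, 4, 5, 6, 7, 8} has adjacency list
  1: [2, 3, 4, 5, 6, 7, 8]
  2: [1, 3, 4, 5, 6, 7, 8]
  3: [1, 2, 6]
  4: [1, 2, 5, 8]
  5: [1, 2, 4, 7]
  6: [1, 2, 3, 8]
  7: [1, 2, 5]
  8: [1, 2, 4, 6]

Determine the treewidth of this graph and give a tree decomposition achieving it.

Each bag holds 4 vertices, so the decomposition has width 3, which upper-bounds the treewidth. On the other hand G contains the 4-clique {1, 2, 3, 6}. A clique must lie in a single bag of any decomposition, so no decomposition can have width below 3. The upper and lower bounds meet at 3, so that is the treewidth.

Treewidth 3.
Bags: B1 = {1, 2, 4, 5}  B2 = {1, 2, 4, 8}  B3 = {1, 2, 6, 8}  B4 = {1, 2, 3, 6}  B5 = {1, 2, 5, 7}
Tree: B1–B2, B2–B3, B3–B4, B1–B5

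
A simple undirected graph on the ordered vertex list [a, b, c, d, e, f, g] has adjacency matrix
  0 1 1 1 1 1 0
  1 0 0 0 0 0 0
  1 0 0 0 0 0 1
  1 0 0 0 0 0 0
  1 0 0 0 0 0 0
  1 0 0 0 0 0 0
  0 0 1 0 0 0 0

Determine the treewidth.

1

A width-1 tree decomposition is:
Bags: B1 = {a, b}  B2 = {a, f}  B3 = {a, d}  B4 = {a, c}  B5 = {c, g}  B6 = {a, e}
Tree: B1–B2, B1–B3, B1–B4, B4–B5, B2–B6
Each bag holds 2 vertices, so the decomposition has width 1, which upper-bounds the treewidth. Any graph with an edge has treewidth ≥ 1, and G has the edge a–b. The upper and lower bounds meet at 1, so that is the treewidth.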